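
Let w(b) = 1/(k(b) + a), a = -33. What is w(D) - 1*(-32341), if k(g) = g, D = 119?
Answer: 2781327/86 ≈ 32341.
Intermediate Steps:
w(b) = 1/(-33 + b) (w(b) = 1/(b - 33) = 1/(-33 + b))
w(D) - 1*(-32341) = 1/(-33 + 119) - 1*(-32341) = 1/86 + 32341 = 2781327/86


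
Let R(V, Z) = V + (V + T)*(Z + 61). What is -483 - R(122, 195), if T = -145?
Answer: 5283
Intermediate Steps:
R(V, Z) = V + (-145 + V)*(61 + Z) (R(V, Z) = V + (V - 145)*(Z + 61) = V + (-145 + V)*(61 + Z))
-483 - R(122, 195) = -483 - (-8845 - 145*195 + 62*122 + 122*195) = -483 - (-8845 - 28275 + 7564 + 23790) = -483 - 1*(-5766) = -483 + 5766 = 5283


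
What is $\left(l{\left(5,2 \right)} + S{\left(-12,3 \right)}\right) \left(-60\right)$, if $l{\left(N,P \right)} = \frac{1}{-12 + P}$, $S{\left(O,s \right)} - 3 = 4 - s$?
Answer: $-234$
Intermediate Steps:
$S{\left(O,s \right)} = 7 - s$ ($S{\left(O,s \right)} = 3 - \left(-4 + s\right) = 7 - s$)
$\left(l{\left(5,2 \right)} + S{\left(-12,3 \right)}\right) \left(-60\right) = \left(\frac{1}{-12 + 2} + \left(7 - 3\right)\right) \left(-60\right) = \left(\frac{1}{-10} + \left(7 - 3\right)\right) \left(-60\right) = \left(- \frac{1}{10} + 4\right) \left(-60\right) = \frac{39}{10} \left(-60\right) = -234$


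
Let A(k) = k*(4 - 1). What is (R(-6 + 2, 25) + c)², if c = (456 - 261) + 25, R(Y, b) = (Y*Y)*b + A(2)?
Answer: 391876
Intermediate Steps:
A(k) = 3*k (A(k) = k*3 = 3*k)
R(Y, b) = 6 + b*Y² (R(Y, b) = (Y*Y)*b + 3*2 = Y²*b + 6 = b*Y² + 6 = 6 + b*Y²)
c = 220 (c = 195 + 25 = 220)
(R(-6 + 2, 25) + c)² = ((6 + 25*(-6 + 2)²) + 220)² = ((6 + 25*(-4)²) + 220)² = ((6 + 25*16) + 220)² = ((6 + 400) + 220)² = (406 + 220)² = 626² = 391876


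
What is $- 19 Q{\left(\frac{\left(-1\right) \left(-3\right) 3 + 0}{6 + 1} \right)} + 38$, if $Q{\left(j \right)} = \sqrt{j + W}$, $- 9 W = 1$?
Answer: $38 - \frac{19 \sqrt{518}}{21} \approx 17.408$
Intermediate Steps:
$W = - \frac{1}{9}$ ($W = \left(- \frac{1}{9}\right) 1 = - \frac{1}{9} \approx -0.11111$)
$Q{\left(j \right)} = \sqrt{- \frac{1}{9} + j}$ ($Q{\left(j \right)} = \sqrt{j - \frac{1}{9}} = \sqrt{- \frac{1}{9} + j}$)
$- 19 Q{\left(\frac{\left(-1\right) \left(-3\right) 3 + 0}{6 + 1} \right)} + 38 = - 19 \frac{\sqrt{-1 + 9 \frac{\left(-1\right) \left(-3\right) 3 + 0}{6 + 1}}}{3} + 38 = - 19 \frac{\sqrt{-1 + 9 \frac{3 \cdot 3 + 0}{7}}}{3} + 38 = - 19 \frac{\sqrt{-1 + 9 \left(9 + 0\right) \frac{1}{7}}}{3} + 38 = - 19 \frac{\sqrt{-1 + 9 \cdot 9 \cdot \frac{1}{7}}}{3} + 38 = - 19 \frac{\sqrt{-1 + 9 \cdot \frac{9}{7}}}{3} + 38 = - 19 \frac{\sqrt{-1 + \frac{81}{7}}}{3} + 38 = - 19 \frac{\sqrt{\frac{74}{7}}}{3} + 38 = - 19 \frac{\frac{1}{7} \sqrt{518}}{3} + 38 = - 19 \frac{\sqrt{518}}{21} + 38 = - \frac{19 \sqrt{518}}{21} + 38 = 38 - \frac{19 \sqrt{518}}{21}$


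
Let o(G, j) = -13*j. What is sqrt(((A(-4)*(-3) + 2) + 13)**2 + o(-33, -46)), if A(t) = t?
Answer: sqrt(1327) ≈ 36.428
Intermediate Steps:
sqrt(((A(-4)*(-3) + 2) + 13)**2 + o(-33, -46)) = sqrt(((-4*(-3) + 2) + 13)**2 - 13*(-46)) = sqrt(((12 + 2) + 13)**2 + 598) = sqrt((14 + 13)**2 + 598) = sqrt(27**2 + 598) = sqrt(729 + 598) = sqrt(1327)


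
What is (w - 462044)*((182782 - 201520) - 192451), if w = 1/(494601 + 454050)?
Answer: 8415276932242957/86241 ≈ 9.7579e+10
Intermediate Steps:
w = 1/948651 ≈ 1.0541e-6
(w - 462044)*((182782 - 201520) - 192451) = (1/948651 - 462044)*((182782 - 201520) - 192451) = -438318502643*(-18738 - 192451)/948651 = -438318502643/948651*(-211189) = 8415276932242957/86241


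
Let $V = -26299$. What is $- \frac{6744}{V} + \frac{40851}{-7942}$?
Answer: $- \frac{1020779601}{208866658} \approx -4.8872$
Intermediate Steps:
$- \frac{6744}{V} + \frac{40851}{-7942} = - \frac{6744}{-26299} + \frac{40851}{-7942} = \left(-6744\right) \left(- \frac{1}{26299}\right) + 40851 \left(- \frac{1}{7942}\right) = \frac{6744}{26299} - \frac{40851}{7942} = - \frac{1020779601}{208866658}$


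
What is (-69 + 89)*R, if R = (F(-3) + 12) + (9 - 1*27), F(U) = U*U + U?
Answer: 0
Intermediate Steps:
F(U) = U + U² (F(U) = U² + U = U + U²)
R = 0 (R = (-3*(1 - 3) + 12) + (9 - 1*27) = (-3*(-2) + 12) + (9 - 27) = (6 + 12) - 18 = 18 - 18 = 0)
(-69 + 89)*R = (-69 + 89)*0 = 20*0 = 0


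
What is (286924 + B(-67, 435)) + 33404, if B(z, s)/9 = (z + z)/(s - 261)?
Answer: 9289311/29 ≈ 3.2032e+5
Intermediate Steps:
B(z, s) = 18*z/(-261 + s) (B(z, s) = 9*((z + z)/(s - 261)) = 9*((2*z)/(-261 + s)) = 9*(2*z/(-261 + s)) = 18*z/(-261 + s))
(286924 + B(-67, 435)) + 33404 = (286924 + 18*(-67)/(-261 + 435)) + 33404 = (286924 + 18*(-67)/174) + 33404 = (286924 + 18*(-67)*(1/174)) + 33404 = (286924 - 201/29) + 33404 = 8320595/29 + 33404 = 9289311/29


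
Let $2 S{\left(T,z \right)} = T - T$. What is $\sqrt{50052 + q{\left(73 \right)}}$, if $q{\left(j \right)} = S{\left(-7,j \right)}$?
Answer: $2 \sqrt{12513} \approx 223.72$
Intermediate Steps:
$S{\left(T,z \right)} = 0$ ($S{\left(T,z \right)} = \frac{T - T}{2} = \frac{1}{2} \cdot 0 = 0$)
$q{\left(j \right)} = 0$
$\sqrt{50052 + q{\left(73 \right)}} = \sqrt{50052 + 0} = \sqrt{50052} = 2 \sqrt{12513}$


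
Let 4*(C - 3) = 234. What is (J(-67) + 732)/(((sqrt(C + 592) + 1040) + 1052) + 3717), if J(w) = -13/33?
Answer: 280493374/2227092615 - 24143*sqrt(2614)/2227092615 ≈ 0.12539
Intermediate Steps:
C = 123/2 (C = 3 + (1/4)*234 = 3 + 117/2 = 123/2 ≈ 61.500)
J(w) = -13/33 (J(w) = -13*1/33 = -13/33)
(J(-67) + 732)/(((sqrt(C + 592) + 1040) + 1052) + 3717) = (-13/33 + 732)/(((sqrt(123/2 + 592) + 1040) + 1052) + 3717) = 24143/(33*(((sqrt(1307/2) + 1040) + 1052) + 3717)) = 24143/(33*(((sqrt(2614)/2 + 1040) + 1052) + 3717)) = 24143/(33*(((1040 + sqrt(2614)/2) + 1052) + 3717)) = 24143/(33*((2092 + sqrt(2614)/2) + 3717)) = 24143/(33*(5809 + sqrt(2614)/2))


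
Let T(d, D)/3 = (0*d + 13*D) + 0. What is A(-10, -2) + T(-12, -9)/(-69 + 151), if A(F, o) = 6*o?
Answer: -1335/82 ≈ -16.280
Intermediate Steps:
T(d, D) = 39*D (T(d, D) = 3*((0*d + 13*D) + 0) = 3*((0 + 13*D) + 0) = 3*(13*D + 0) = 3*(13*D) = 39*D)
A(-10, -2) + T(-12, -9)/(-69 + 151) = 6*(-2) + (39*(-9))/(-69 + 151) = -12 - 351/82 = -1335/82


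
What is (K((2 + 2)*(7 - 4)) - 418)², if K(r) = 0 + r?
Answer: 164836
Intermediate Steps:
K(r) = r
(K((2 + 2)*(7 - 4)) - 418)² = ((2 + 2)*(7 - 4) - 418)² = (4*3 - 418)² = (12 - 418)² = (-406)² = 164836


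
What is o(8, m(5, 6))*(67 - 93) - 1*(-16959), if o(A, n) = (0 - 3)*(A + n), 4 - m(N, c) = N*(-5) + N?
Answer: 19455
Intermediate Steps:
m(N, c) = 4 + 4*N (m(N, c) = 4 - (N*(-5) + N) = 4 - (-5*N + N) = 4 - (-4)*N = 4 + 4*N)
o(A, n) = -3*A - 3*n (o(A, n) = -3*(A + n) = -3*A - 3*n)
o(8, m(5, 6))*(67 - 93) - 1*(-16959) = (-3*8 - 3*(4 + 4*5))*(67 - 93) - 1*(-16959) = (-24 - 3*(4 + 20))*(-26) + 16959 = (-24 - 3*24)*(-26) + 16959 = (-24 - 72)*(-26) + 16959 = -96*(-26) + 16959 = 2496 + 16959 = 19455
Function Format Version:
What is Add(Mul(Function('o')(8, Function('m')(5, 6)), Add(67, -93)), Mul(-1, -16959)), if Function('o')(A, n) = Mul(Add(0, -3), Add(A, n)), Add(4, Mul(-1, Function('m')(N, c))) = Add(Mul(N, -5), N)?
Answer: 19455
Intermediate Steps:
Function('m')(N, c) = Add(4, Mul(4, N)) (Function('m')(N, c) = Add(4, Mul(-1, Add(Mul(N, -5), N))) = Add(4, Mul(-1, Add(Mul(-5, N), N))) = Add(4, Mul(-1, Mul(-4, N))) = Add(4, Mul(4, N)))
Function('o')(A, n) = Add(Mul(-3, A), Mul(-3, n)) (Function('o')(A, n) = Mul(-3, Add(A, n)) = Add(Mul(-3, A), Mul(-3, n)))
Add(Mul(Function('o')(8, Function('m')(5, 6)), Add(67, -93)), Mul(-1, -16959)) = Add(Mul(Add(Mul(-3, 8), Mul(-3, Add(4, Mul(4, 5)))), Add(67, -93)), Mul(-1, -16959)) = Add(Mul(Add(-24, Mul(-3, Add(4, 20))), -26), 16959) = Add(Mul(Add(-24, Mul(-3, 24)), -26), 16959) = Add(Mul(Add(-24, -72), -26), 16959) = Add(Mul(-96, -26), 16959) = Add(2496, 16959) = 19455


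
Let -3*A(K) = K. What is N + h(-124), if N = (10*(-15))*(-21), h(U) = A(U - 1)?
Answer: 9575/3 ≈ 3191.7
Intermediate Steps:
A(K) = -K/3
h(U) = ⅓ - U/3 (h(U) = -(U - 1)/3 = -(-1 + U)/3 = ⅓ - U/3)
N = 3150 (N = -150*(-21) = 3150)
N + h(-124) = 3150 + (⅓ - ⅓*(-124)) = 3150 + (⅓ + 124/3) = 3150 + 125/3 = 9575/3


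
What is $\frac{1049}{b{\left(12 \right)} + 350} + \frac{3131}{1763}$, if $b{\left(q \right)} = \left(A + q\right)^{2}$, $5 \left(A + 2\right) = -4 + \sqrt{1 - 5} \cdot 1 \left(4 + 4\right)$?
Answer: $\frac{424898673777}{101142326246} - \frac{9650800 i}{28684721} \approx 4.201 - 0.33644 i$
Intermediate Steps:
$A = - \frac{14}{5} + \frac{16 i}{5}$ ($A = -2 + \frac{-4 + \sqrt{1 - 5} \cdot 1 \left(4 + 4\right)}{5} = -2 + \frac{-4 + \sqrt{-4} \cdot 1 \cdot 8}{5} = -2 + \frac{-4 + 2 i 8}{5} = -2 + \frac{-4 + 16 i}{5} = -2 - \left(\frac{4}{5} - \frac{16 i}{5}\right) = - \frac{14}{5} + \frac{16 i}{5} \approx -2.8 + 3.2 i$)
$b{\left(q \right)} = \left(- \frac{14}{5} + q + \frac{16 i}{5}\right)^{2}$ ($b{\left(q \right)} = \left(\left(- \frac{14}{5} + \frac{16 i}{5}\right) + q\right)^{2} = \left(- \frac{14}{5} + q + \frac{16 i}{5}\right)^{2}$)
$\frac{1049}{b{\left(12 \right)} + 350} + \frac{3131}{1763} = \frac{1049}{\frac{\left(-14 + 5 \cdot 12 + 16 i\right)^{2}}{25} + 350} + \frac{3131}{1763} = \frac{1049}{\frac{\left(-14 + 60 + 16 i\right)^{2}}{25} + 350} + 3131 \cdot \frac{1}{1763} = \frac{1049}{\frac{\left(46 + 16 i\right)^{2}}{25} + 350} + \frac{3131}{1763} = \frac{1049}{350 + \frac{\left(46 + 16 i\right)^{2}}{25}} + \frac{3131}{1763} = \frac{3131}{1763} + \frac{1049}{350 + \frac{\left(46 + 16 i\right)^{2}}{25}}$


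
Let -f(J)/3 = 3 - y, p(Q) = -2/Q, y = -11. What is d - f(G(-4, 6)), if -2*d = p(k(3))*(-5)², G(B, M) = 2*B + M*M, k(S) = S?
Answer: 151/3 ≈ 50.333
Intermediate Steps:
G(B, M) = M² + 2*B (G(B, M) = 2*B + M² = M² + 2*B)
f(J) = -42 (f(J) = -3*(3 - 1*(-11)) = -3*(3 + 11) = -3*14 = -42)
d = 25/3 (d = -(-2/3)*(-5)²/2 = -(-2*⅓)*25/2 = -(-1)*25/3 = -½*(-50/3) = 25/3 ≈ 8.3333)
d - f(G(-4, 6)) = 25/3 - 1*(-42) = 25/3 + 42 = 151/3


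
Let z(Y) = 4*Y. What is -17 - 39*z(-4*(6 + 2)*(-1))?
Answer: -5009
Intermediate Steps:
-17 - 39*z(-4*(6 + 2)*(-1)) = -17 - 156*-4*(6 + 2)*(-1) = -17 - 156*-4*8*(-1) = -17 - 156*(-32*(-1)) = -17 - 156*32 = -17 - 39*128 = -17 - 4992 = -5009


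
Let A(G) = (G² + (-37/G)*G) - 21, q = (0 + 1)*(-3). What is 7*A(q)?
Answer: -343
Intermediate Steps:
q = -3 (q = 1*(-3) = -3)
A(G) = -58 + G² (A(G) = (G² - 37) - 21 = (-37 + G²) - 21 = -58 + G²)
7*A(q) = 7*(-58 + (-3)²) = 7*(-58 + 9) = 7*(-49) = -343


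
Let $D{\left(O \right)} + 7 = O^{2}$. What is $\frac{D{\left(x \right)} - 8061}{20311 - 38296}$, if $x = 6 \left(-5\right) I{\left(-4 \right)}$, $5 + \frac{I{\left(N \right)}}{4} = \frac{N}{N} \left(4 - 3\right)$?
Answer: $- \frac{20212}{1635} \approx -12.362$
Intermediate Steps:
$I{\left(N \right)} = -16$ ($I{\left(N \right)} = -20 + 4 \frac{N}{N} \left(4 - 3\right) = -20 + 4 \cdot 1 \cdot 1 = -20 + 4 \cdot 1 = -20 + 4 = -16$)
$x = 480$ ($x = 6 \left(-5\right) \left(-16\right) = \left(-30\right) \left(-16\right) = 480$)
$D{\left(O \right)} = -7 + O^{2}$
$\frac{D{\left(x \right)} - 8061}{20311 - 38296} = \frac{\left(-7 + 480^{2}\right) - 8061}{20311 - 38296} = \frac{\left(-7 + 230400\right) - 8061}{-17985} = \left(230393 - 8061\right) \left(- \frac{1}{17985}\right) = 222332 \left(- \frac{1}{17985}\right) = - \frac{20212}{1635}$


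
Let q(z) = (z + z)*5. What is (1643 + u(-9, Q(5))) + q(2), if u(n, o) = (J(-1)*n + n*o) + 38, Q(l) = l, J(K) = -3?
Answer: 1683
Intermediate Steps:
u(n, o) = 38 - 3*n + n*o (u(n, o) = (-3*n + n*o) + 38 = 38 - 3*n + n*o)
q(z) = 10*z (q(z) = (2*z)*5 = 10*z)
(1643 + u(-9, Q(5))) + q(2) = (1643 + (38 - 3*(-9) - 9*5)) + 10*2 = (1643 + (38 + 27 - 45)) + 20 = (1643 + 20) + 20 = 1663 + 20 = 1683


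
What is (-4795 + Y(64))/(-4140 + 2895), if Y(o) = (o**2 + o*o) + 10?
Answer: -3407/1245 ≈ -2.7365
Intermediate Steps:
Y(o) = 10 + 2*o**2 (Y(o) = (o**2 + o**2) + 10 = 2*o**2 + 10 = 10 + 2*o**2)
(-4795 + Y(64))/(-4140 + 2895) = (-4795 + (10 + 2*64**2))/(-4140 + 2895) = (-4795 + (10 + 2*4096))/(-1245) = (-4795 + (10 + 8192))*(-1/1245) = (-4795 + 8202)*(-1/1245) = 3407*(-1/1245) = -3407/1245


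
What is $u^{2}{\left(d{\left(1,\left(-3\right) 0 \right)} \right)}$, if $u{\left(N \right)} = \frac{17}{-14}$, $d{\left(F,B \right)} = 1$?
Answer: $\frac{289}{196} \approx 1.4745$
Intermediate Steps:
$u{\left(N \right)} = - \frac{17}{14}$ ($u{\left(N \right)} = 17 \left(- \frac{1}{14}\right) = - \frac{17}{14}$)
$u^{2}{\left(d{\left(1,\left(-3\right) 0 \right)} \right)} = \left(- \frac{17}{14}\right)^{2} = \frac{289}{196}$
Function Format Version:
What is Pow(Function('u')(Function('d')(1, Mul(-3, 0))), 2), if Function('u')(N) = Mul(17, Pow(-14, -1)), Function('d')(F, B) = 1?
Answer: Rational(289, 196) ≈ 1.4745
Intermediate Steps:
Function('u')(N) = Rational(-17, 14) (Function('u')(N) = Mul(17, Rational(-1, 14)) = Rational(-17, 14))
Pow(Function('u')(Function('d')(1, Mul(-3, 0))), 2) = Pow(Rational(-17, 14), 2) = Rational(289, 196)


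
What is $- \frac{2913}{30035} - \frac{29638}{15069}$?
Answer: $- \frac{934073327}{452597415} \approx -2.0638$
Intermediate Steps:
$- \frac{2913}{30035} - \frac{29638}{15069} = - \frac{934073327}{452597415}$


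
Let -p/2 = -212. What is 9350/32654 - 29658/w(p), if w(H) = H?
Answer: -241121983/3461324 ≈ -69.662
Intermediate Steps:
p = 424 (p = -2*(-212) = 424)
9350/32654 - 29658/w(p) = 9350/32654 - 29658/424 = 9350*(1/32654) - 29658*1/424 = 4675/16327 - 14829/212 = -241121983/3461324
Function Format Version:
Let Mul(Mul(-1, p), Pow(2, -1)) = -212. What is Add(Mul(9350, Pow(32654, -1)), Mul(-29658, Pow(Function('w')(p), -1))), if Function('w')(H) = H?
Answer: Rational(-241121983, 3461324) ≈ -69.662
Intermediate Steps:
p = 424 (p = Mul(-2, -212) = 424)
Add(Mul(9350, Pow(32654, -1)), Mul(-29658, Pow(Function('w')(p), -1))) = Add(Mul(9350, Pow(32654, -1)), Mul(-29658, Pow(424, -1))) = Add(Mul(9350, Rational(1, 32654)), Mul(-29658, Rational(1, 424))) = Add(Rational(4675, 16327), Rational(-14829, 212)) = Rational(-241121983, 3461324)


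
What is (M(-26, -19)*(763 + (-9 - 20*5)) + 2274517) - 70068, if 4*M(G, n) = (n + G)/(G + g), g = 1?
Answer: 22047433/10 ≈ 2.2047e+6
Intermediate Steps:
M(G, n) = (G + n)/(4*(1 + G)) (M(G, n) = ((n + G)/(G + 1))/4 = ((G + n)/(1 + G))/4 = (G + n)/(4*(1 + G)))
(M(-26, -19)*(763 + (-9 - 20*5)) + 2274517) - 70068 = (((-26 - 19)/(4*(1 - 26)))*(763 + (-9 - 20*5)) + 2274517) - 70068 = (((¼)*(-45)/(-25))*(763 + (-9 - 5*20)) + 2274517) - 70068 = (((¼)*(-1/25)*(-45))*(763 + (-9 - 100)) + 2274517) - 70068 = (9*(763 - 109)/20 + 2274517) - 70068 = ((9/20)*654 + 2274517) - 70068 = (2943/10 + 2274517) - 70068 = 22748113/10 - 70068 = 22047433/10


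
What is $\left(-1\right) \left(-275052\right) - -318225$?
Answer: $593277$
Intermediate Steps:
$\left(-1\right) \left(-275052\right) - -318225 = 275052 + 318225 = 593277$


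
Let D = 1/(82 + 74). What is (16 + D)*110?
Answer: 137335/78 ≈ 1760.7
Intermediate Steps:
D = 1/156 ≈ 0.0064103
(16 + D)*110 = (16 + 1/156)*110 = (2497/156)*110 = 137335/78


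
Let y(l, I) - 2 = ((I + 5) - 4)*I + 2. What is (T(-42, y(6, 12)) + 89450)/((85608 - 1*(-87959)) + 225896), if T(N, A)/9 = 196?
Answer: 91214/399463 ≈ 0.22834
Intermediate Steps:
y(l, I) = 4 + I*(1 + I) (y(l, I) = 2 + (((I + 5) - 4)*I + 2) = 2 + (((5 + I) - 4)*I + 2) = 2 + ((1 + I)*I + 2) = 2 + (I*(1 + I) + 2) = 2 + (2 + I*(1 + I)) = 4 + I*(1 + I))
T(N, A) = 1764 (T(N, A) = 9*196 = 1764)
(T(-42, y(6, 12)) + 89450)/((85608 - 1*(-87959)) + 225896) = (1764 + 89450)/((85608 - 1*(-87959)) + 225896) = 91214/((85608 + 87959) + 225896) = 91214/(173567 + 225896) = 91214/399463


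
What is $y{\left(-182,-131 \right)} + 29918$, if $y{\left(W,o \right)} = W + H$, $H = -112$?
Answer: $29624$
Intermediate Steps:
$y{\left(W,o \right)} = -112 + W$ ($y{\left(W,o \right)} = W - 112 = -112 + W$)
$y{\left(-182,-131 \right)} + 29918 = \left(-112 - 182\right) + 29918 = -294 + 29918 = 29624$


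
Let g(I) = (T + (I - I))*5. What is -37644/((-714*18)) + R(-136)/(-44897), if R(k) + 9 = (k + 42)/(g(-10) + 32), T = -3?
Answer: 7413550/2530773 ≈ 2.9294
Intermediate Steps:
g(I) = -15 (g(I) = (-3 + (I - I))*5 = (-3 + 0)*5 = -3*5 = -15)
R(k) = -111/17 + k/17 (R(k) = -9 + (k + 42)/(-15 + 32) = -9 + (42 + k)/17 = -9 + (42 + k)*(1/17) = -9 + (42/17 + k/17) = -111/17 + k/17)
-37644/((-714*18)) + R(-136)/(-44897) = -37644/((-714*18)) + (-111/17 + (1/17)*(-136))/(-44897) = -37644/(-12852) + (-111/17 - 8)*(-1/44897) = -37644*(-1/12852) - 247/17*(-1/44897) = 3137/1071 + 13/40171 = 7413550/2530773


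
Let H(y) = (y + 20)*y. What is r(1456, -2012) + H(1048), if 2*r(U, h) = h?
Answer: 1118258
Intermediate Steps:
r(U, h) = h/2
H(y) = y*(20 + y) (H(y) = (20 + y)*y = y*(20 + y))
r(1456, -2012) + H(1048) = (½)*(-2012) + 1048*(20 + 1048) = -1006 + 1048*1068 = -1006 + 1119264 = 1118258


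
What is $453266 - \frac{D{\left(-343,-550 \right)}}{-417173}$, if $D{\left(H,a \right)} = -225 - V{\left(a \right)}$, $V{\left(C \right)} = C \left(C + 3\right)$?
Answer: $\frac{189090035943}{417173} \approx 4.5327 \cdot 10^{5}$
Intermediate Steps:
$V{\left(C \right)} = C \left(3 + C\right)$
$D{\left(H,a \right)} = -225 - a \left(3 + a\right)$
$453266 - \frac{D{\left(-343,-550 \right)}}{-417173} = 453266 - \frac{-225 - - 550 \left(3 - 550\right)}{-417173} = 453266 - \left(-225 - \left(-550\right) \left(-547\right)\right) \left(- \frac{1}{417173}\right) = 453266 - \left(-225 - 300850\right) \left(- \frac{1}{417173}\right) = 453266 - \left(-301075\right) \left(- \frac{1}{417173}\right) = 453266 - \frac{301075}{417173} = \frac{189090035943}{417173}$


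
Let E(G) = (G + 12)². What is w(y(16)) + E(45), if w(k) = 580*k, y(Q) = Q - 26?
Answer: -2551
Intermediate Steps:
y(Q) = -26 + Q
E(G) = (12 + G)²
w(y(16)) + E(45) = 580*(-26 + 16) + (12 + 45)² = 580*(-10) + 57² = -5800 + 3249 = -2551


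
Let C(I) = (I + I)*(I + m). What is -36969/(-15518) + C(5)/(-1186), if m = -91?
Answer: 28595357/9202174 ≈ 3.1075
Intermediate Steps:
C(I) = 2*I*(-91 + I) (C(I) = (I + I)*(I - 91) = (2*I)*(-91 + I) = 2*I*(-91 + I))
-36969/(-15518) + C(5)/(-1186) = -36969/(-15518) + (2*5*(-91 + 5))/(-1186) = -36969*(-1/15518) + (2*5*(-86))*(-1/1186) = 36969/15518 - 860*(-1/1186) = 36969/15518 + 430/593 = 28595357/9202174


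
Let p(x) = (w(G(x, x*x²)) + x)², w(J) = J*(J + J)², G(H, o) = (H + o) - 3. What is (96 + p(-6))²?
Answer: 4309534992226002257675592017424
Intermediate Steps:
G(H, o) = -3 + H + o
w(J) = 4*J³ (w(J) = J*(2*J)² = J*(4*J²) = 4*J³)
p(x) = (x + 4*(-3 + x + x³)³)² (p(x) = (4*(-3 + x + x*x²)³ + x)² = (4*(-3 + x + x³)³ + x)² = (x + 4*(-3 + x + x³)³)²)
(96 + p(-6))² = (96 + (-6 + 4*(-3 - 6 + (-6)³)³)²)² = (96 + (-6 + 4*(-3 - 6 - 216)³)²)² = (96 + (-6 + 4*(-225)³)²)² = (96 + (-6 + 4*(-11390625))²)² = (96 + (-6 - 45562500)²)² = (96 + (-45562506)²)² = (96 + 2075941953000036)² = 2075941953000132² = 4309534992226002257675592017424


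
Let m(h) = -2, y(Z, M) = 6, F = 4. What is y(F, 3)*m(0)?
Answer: -12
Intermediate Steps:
y(F, 3)*m(0) = 6*(-2) = -12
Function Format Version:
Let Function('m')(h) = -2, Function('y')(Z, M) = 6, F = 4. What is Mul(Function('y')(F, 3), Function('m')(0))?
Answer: -12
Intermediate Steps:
Mul(Function('y')(F, 3), Function('m')(0)) = Mul(6, -2) = -12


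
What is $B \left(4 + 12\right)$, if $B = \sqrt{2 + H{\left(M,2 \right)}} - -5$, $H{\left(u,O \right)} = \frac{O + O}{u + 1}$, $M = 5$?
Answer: $80 + \frac{32 \sqrt{6}}{3} \approx 106.13$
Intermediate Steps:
$H{\left(u,O \right)} = \frac{2 O}{1 + u}$
$B = 5 + \frac{2 \sqrt{6}}{3}$ ($B = \sqrt{2 + 2 \cdot 2 \frac{1}{1 + 5}} - -5 = \sqrt{2 + 2 \cdot 2 \cdot \frac{1}{6}} + 5 = \sqrt{2 + \frac{2}{3}} + 5 = \sqrt{\frac{8}{3}} + 5 = \frac{2 \sqrt{6}}{3} + 5 = 5 + \frac{2 \sqrt{6}}{3} \approx 6.633$)
$B \left(4 + 12\right) = \left(5 + \frac{2 \sqrt{6}}{3}\right) \left(4 + 12\right) = \left(5 + \frac{2 \sqrt{6}}{3}\right) 16 = 80 + \frac{32 \sqrt{6}}{3}$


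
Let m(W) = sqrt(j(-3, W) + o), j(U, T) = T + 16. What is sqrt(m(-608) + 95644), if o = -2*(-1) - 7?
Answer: sqrt(95644 + I*sqrt(597)) ≈ 309.26 + 0.039*I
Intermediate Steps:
j(U, T) = 16 + T
o = -5 (o = 2 - 7 = -5)
m(W) = sqrt(11 + W) (m(W) = sqrt((16 + W) - 5) = sqrt(11 + W))
sqrt(m(-608) + 95644) = sqrt(sqrt(11 - 608) + 95644) = sqrt(sqrt(-597) + 95644) = sqrt(I*sqrt(597) + 95644) = sqrt(95644 + I*sqrt(597))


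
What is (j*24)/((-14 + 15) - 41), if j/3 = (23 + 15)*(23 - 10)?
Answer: -4446/5 ≈ -889.20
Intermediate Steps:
j = 1482 (j = 3*((23 + 15)*(23 - 10)) = 3*(38*13) = 3*494 = 1482)
(j*24)/((-14 + 15) - 41) = (1482*24)/((-14 + 15) - 41) = 35568/(1 - 41) = 35568/(-40) = 35568*(-1/40) = -4446/5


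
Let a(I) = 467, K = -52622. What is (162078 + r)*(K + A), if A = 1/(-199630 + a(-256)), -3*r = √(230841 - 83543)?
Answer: -1698635040414186/199163 + 10480355387*√147298/597489 ≈ -8.5221e+9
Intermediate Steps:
r = -√147298/3 (r = -√(230841 - 83543)/3 = -√147298/3 ≈ -127.93)
A = -1/199163 (A = 1/(-199630 + 467) = 1/(-199163) = -1/199163 ≈ -5.0210e-6)
(162078 + r)*(K + A) = (162078 - √147298/3)*(-52622 - 1/199163) = (162078 - √147298/3)*(-10480355387/199163) = -1698635040414186/199163 + 10480355387*√147298/597489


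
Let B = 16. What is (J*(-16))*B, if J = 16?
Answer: -4096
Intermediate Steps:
(J*(-16))*B = (16*(-16))*16 = -256*16 = -4096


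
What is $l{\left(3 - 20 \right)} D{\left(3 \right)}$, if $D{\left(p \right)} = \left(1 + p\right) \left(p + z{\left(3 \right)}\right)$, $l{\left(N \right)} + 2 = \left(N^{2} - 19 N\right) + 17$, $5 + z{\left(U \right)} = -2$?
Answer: $-10032$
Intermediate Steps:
$z{\left(U \right)} = -7$ ($z{\left(U \right)} = -5 - 2 = -7$)
$l{\left(N \right)} = 15 + N^{2} - 19 N$ ($l{\left(N \right)} = -2 + \left(\left(N^{2} - 19 N\right) + 17\right) = -2 + \left(17 + N^{2} - 19 N\right) = 15 + N^{2} - 19 N$)
$D{\left(p \right)} = \left(1 + p\right) \left(-7 + p\right)$ ($D{\left(p \right)} = \left(1 + p\right) \left(p - 7\right) = \left(1 + p\right) \left(-7 + p\right)$)
$l{\left(3 - 20 \right)} D{\left(3 \right)} = \left(15 + \left(3 - 20\right)^{2} - 19 \left(3 - 20\right)\right) \left(-7 + 3^{2} - 18\right) = \left(15 + \left(-17\right)^{2} - -323\right) \left(-7 + 9 - 18\right) = \left(15 + 289 + 323\right) \left(-16\right) = 627 \left(-16\right) = -10032$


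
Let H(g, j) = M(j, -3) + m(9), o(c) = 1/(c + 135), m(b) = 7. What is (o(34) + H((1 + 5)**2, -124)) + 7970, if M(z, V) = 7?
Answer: 1349297/169 ≈ 7984.0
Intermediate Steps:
o(c) = 1/(135 + c)
H(g, j) = 14 (H(g, j) = 7 + 7 = 14)
(o(34) + H((1 + 5)**2, -124)) + 7970 = (1/(135 + 34) + 14) + 7970 = (1/169 + 14) + 7970 = 2367/169 + 7970 = 1349297/169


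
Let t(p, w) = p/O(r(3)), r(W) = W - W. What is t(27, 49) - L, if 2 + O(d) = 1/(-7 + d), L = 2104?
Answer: -10583/5 ≈ -2116.6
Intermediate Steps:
r(W) = 0
O(d) = -2 + 1/(-7 + d)
t(p, w) = -7*p/15 (t(p, w) = p/(((15 - 2*0)/(-7 + 0))) = p/(((15 + 0)/(-7))) = p/((-1/7*15)) = p/(-15/7) = p*(-7/15) = -7*p/15)
t(27, 49) - L = -7/15*27 - 1*2104 = -63/5 - 2104 = -10583/5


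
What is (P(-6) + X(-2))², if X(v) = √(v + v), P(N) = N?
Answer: 32 - 24*I ≈ 32.0 - 24.0*I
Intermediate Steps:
X(v) = √2*√v (X(v) = √(2*v) = √2*√v)
(P(-6) + X(-2))² = (-6 + √2*√(-2))² = (-6 + √2*(I*√2))² = (-6 + 2*I)²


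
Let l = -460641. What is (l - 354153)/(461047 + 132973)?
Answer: -407397/297010 ≈ -1.3717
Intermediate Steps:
(l - 354153)/(461047 + 132973) = (-460641 - 354153)/(461047 + 132973) = -814794/594020 = -814794*1/594020 = -407397/297010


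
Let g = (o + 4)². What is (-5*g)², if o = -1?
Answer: 2025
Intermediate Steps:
g = 9 (g = (-1 + 4)² = 3² = 9)
(-5*g)² = (-5*9)² = (-45)² = 2025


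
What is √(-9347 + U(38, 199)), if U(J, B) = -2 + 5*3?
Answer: I*√9334 ≈ 96.613*I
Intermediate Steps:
U(J, B) = 13 (U(J, B) = -2 + 15 = 13)
√(-9347 + U(38, 199)) = √(-9347 + 13) = √(-9334) = I*√9334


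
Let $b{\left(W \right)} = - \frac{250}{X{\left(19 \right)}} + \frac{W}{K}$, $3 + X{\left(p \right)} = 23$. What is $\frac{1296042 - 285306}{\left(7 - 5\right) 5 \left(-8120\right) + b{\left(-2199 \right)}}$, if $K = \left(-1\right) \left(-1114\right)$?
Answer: $- \frac{281489976}{22618231} \approx -12.445$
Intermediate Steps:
$X{\left(p \right)} = 20$ ($X{\left(p \right)} = -3 + 23 = 20$)
$K = 1114$
$b{\left(W \right)} = - \frac{25}{2} + \frac{W}{1114}$ ($b{\left(W \right)} = - \frac{250}{20} + \frac{W}{1114} = \left(-250\right) \frac{1}{20} + W \frac{1}{1114} = - \frac{25}{2} + \frac{W}{1114}$)
$\frac{1296042 - 285306}{\left(7 - 5\right) 5 \left(-8120\right) + b{\left(-2199 \right)}} = \frac{1296042 - 285306}{\left(7 - 5\right) 5 \left(-8120\right) + \left(- \frac{25}{2} + \frac{1}{1114} \left(-2199\right)\right)} = \frac{1010736}{2 \cdot 5 \left(-8120\right) - \frac{8062}{557}} = \frac{1010736}{10 \left(-8120\right) - \frac{8062}{557}} = \frac{1010736}{-81200 - \frac{8062}{557}} = \frac{1010736}{- \frac{45236462}{557}} = 1010736 \left(- \frac{557}{45236462}\right) = - \frac{281489976}{22618231}$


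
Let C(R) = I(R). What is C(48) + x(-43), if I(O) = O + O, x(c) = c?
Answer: 53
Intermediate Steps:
I(O) = 2*O
C(R) = 2*R
C(48) + x(-43) = 2*48 - 43 = 96 - 43 = 53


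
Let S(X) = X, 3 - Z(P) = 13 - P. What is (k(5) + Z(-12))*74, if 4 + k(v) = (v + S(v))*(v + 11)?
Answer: 9916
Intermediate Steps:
Z(P) = -10 + P (Z(P) = 3 - (13 - P) = 3 + (-13 + P) = -10 + P)
k(v) = -4 + 2*v*(11 + v) (k(v) = -4 + (v + v)*(v + 11) = -4 + (2*v)*(11 + v) = -4 + 2*v*(11 + v))
(k(5) + Z(-12))*74 = ((-4 + 2*5**2 + 22*5) + (-10 - 12))*74 = ((-4 + 2*25 + 110) - 22)*74 = ((-4 + 50 + 110) - 22)*74 = (156 - 22)*74 = 134*74 = 9916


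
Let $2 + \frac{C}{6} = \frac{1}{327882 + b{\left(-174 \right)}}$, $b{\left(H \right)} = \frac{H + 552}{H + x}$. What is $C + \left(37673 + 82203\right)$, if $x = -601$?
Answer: $\frac{5076403655543}{42351362} \approx 1.1986 \cdot 10^{5}$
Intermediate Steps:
$b{\left(H \right)} = \frac{552 + H}{-601 + H}$ ($b{\left(H \right)} = \frac{H + 552}{H - 601} = \frac{552 + H}{-601 + H}$)
$C = - \frac{508215569}{42351362}$ ($C = -12 + \frac{6}{327882 + \frac{552 - 174}{-601 - 174}} = -12 + \frac{6}{327882 + \frac{1}{-775} \cdot 378} = -12 + \frac{6}{327882 - \frac{378}{775}} = -12 + \frac{6}{\frac{254108172}{775}} = -12 + 6 \cdot \frac{775}{254108172} = -12 + \frac{775}{42351362} = - \frac{508215569}{42351362} \approx -12.0$)
$C + \left(37673 + 82203\right) = - \frac{508215569}{42351362} + \left(37673 + 82203\right) = - \frac{508215569}{42351362} + 119876 = \frac{5076403655543}{42351362}$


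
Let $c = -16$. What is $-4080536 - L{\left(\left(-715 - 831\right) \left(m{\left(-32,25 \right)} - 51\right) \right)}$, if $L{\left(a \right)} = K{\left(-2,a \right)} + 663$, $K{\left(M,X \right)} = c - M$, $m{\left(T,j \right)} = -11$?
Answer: $-4081185$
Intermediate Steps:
$K{\left(M,X \right)} = -16 - M$
$L{\left(a \right)} = 649$ ($L{\left(a \right)} = \left(-16 - -2\right) + 663 = \left(-16 + 2\right) + 663 = -14 + 663 = 649$)
$-4080536 - L{\left(\left(-715 - 831\right) \left(m{\left(-32,25 \right)} - 51\right) \right)} = -4080536 - 649 = -4081185$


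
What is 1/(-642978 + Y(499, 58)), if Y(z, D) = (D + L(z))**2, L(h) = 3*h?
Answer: 1/1775047 ≈ 5.6337e-7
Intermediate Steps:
Y(z, D) = (D + 3*z)**2
1/(-642978 + Y(499, 58)) = 1/(-642978 + (58 + 3*499)**2) = 1/(-642978 + (58 + 1497)**2) = 1/(-642978 + 1555**2) = 1/(-642978 + 2418025) = 1/1775047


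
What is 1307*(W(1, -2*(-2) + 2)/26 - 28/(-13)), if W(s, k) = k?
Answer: 40517/13 ≈ 3116.7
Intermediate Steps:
1307*(W(1, -2*(-2) + 2)/26 - 28/(-13)) = 1307*((-2*(-2) + 2)/26 - 28/(-13)) = 1307*((4 + 2)*(1/26) - 28*(-1/13)) = 1307*(6*(1/26) + 28/13) = 1307*(3/13 + 28/13) = 1307*(31/13) = 40517/13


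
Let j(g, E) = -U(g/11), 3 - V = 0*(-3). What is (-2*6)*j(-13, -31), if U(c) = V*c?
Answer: -468/11 ≈ -42.545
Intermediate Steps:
V = 3 (V = 3 - 0*(-3) = 3 - 1*0 = 3 + 0 = 3)
U(c) = 3*c
j(g, E) = -3*g/11
(-2*6)*j(-13, -31) = (-2*6)*(-3/11*(-13)) = -12*39/11 = -468/11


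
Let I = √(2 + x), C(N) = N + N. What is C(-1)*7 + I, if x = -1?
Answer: -13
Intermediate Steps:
C(N) = 2*N
I = 1 (I = √(2 - 1) = √1 = 1)
C(-1)*7 + I = (2*(-1))*7 + 1 = -2*7 + 1 = -14 + 1 = -13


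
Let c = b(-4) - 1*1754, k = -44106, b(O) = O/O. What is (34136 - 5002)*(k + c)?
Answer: -1336056106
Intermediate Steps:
b(O) = 1
c = -1753 (c = 1 - 1*1754 = 1 - 1754 = -1753)
(34136 - 5002)*(k + c) = (34136 - 5002)*(-44106 - 1753) = 29134*(-45859) = -1336056106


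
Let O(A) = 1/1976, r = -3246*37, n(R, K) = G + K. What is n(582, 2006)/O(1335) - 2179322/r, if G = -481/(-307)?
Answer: 73133699972575/18435657 ≈ 3.9670e+6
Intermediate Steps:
G = 481/307 (G = -481*(-1/307) = 481/307 ≈ 1.5668)
n(R, K) = 481/307 + K
r = -120102
O(A) = 1/1976
n(582, 2006)/O(1335) - 2179322/r = (481/307 + 2006)/(1/1976) - 2179322/(-120102) = (616323/307)*1976 - 2179322*(-1/120102) = 1217854248/307 + 1089661/60051 = 73133699972575/18435657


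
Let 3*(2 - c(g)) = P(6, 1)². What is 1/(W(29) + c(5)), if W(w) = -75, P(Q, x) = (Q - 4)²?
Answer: -3/235 ≈ -0.012766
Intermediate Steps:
P(Q, x) = (-4 + Q)²
c(g) = -10/3 (c(g) = 2 - (-4 + 6)⁴/3 = 2 - (2²)²/3 = 2 - ⅓*4² = 2 - ⅓*16 = 2 - 16/3 = -10/3)
1/(W(29) + c(5)) = 1/(-75 - 10/3) = 1/(-235/3) = -3/235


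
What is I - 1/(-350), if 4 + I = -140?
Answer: -50399/350 ≈ -144.00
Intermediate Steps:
I = -144 (I = -4 - 140 = -144)
I - 1/(-350) = -144 - 1/(-350) = -144 - 1*(-1/350) = -144 + 1/350 = -50399/350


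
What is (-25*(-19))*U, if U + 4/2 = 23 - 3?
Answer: 8550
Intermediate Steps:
U = 18 (U = -2 + (23 - 3) = -2 + 20 = 18)
(-25*(-19))*U = -25*(-19)*18 = 475*18 = 8550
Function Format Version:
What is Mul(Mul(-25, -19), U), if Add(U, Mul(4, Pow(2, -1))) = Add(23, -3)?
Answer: 8550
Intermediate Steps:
U = 18 (U = Add(-2, Add(23, -3)) = Add(-2, 20) = 18)
Mul(Mul(-25, -19), U) = Mul(Mul(-25, -19), 18) = Mul(475, 18) = 8550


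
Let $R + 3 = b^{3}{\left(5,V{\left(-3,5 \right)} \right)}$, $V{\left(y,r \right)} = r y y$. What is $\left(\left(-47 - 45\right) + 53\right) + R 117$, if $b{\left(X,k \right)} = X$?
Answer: $14235$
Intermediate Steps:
$V{\left(y,r \right)} = r y^{2}$
$R = 122$ ($R = -3 + 5^{3} = -3 + 125 = 122$)
$\left(\left(-47 - 45\right) + 53\right) + R 117 = \left(\left(-47 - 45\right) + 53\right) + 122 \cdot 117 = \left(-92 + 53\right) + 14274 = -39 + 14274 = 14235$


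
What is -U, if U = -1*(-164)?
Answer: -164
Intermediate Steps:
U = 164
-U = -1*164 = -164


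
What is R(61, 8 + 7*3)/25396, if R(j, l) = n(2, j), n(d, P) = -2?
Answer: -1/12698 ≈ -7.8753e-5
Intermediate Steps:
R(j, l) = -2
R(61, 8 + 7*3)/25396 = -2/25396 = -2*1/25396 = -1/12698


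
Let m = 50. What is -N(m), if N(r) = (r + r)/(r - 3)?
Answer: -100/47 ≈ -2.1277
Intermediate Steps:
N(r) = 2*r/(-3 + r) (N(r) = (2*r)/(-3 + r) = 2*r/(-3 + r))
-N(m) = -2*50/(-3 + 50) = -2*50/47 = -1*100/47 = -100/47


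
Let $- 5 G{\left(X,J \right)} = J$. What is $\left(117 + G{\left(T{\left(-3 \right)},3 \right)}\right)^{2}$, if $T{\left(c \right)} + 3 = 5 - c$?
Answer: $\frac{338724}{25} \approx 13549.0$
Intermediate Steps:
$T{\left(c \right)} = 2 - c$ ($T{\left(c \right)} = -3 - \left(-5 + c\right) = 2 - c$)
$G{\left(X,J \right)} = - \frac{J}{5}$
$\left(117 + G{\left(T{\left(-3 \right)},3 \right)}\right)^{2} = \left(117 - \frac{3}{5}\right)^{2} = \left(\frac{582}{5}\right)^{2} = \frac{338724}{25}$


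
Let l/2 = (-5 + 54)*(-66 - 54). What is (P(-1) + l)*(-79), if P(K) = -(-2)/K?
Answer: 929198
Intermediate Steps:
l = -11760 (l = 2*((-5 + 54)*(-66 - 54)) = 2*(49*(-120)) = 2*(-5880) = -11760)
P(K) = 2/K
(P(-1) + l)*(-79) = (2/(-1) - 11760)*(-79) = (2*(-1) - 11760)*(-79) = (-2 - 11760)*(-79) = -11762*(-79) = 929198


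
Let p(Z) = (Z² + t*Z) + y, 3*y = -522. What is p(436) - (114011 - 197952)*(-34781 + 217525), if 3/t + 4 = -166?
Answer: 1303891841556/85 ≈ 1.5340e+10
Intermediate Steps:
y = -174 (y = (⅓)*(-522) = -174)
t = -3/170 (t = 3/(-4 - 166) = 3/(-170) = 3*(-1/170) = -3/170 ≈ -0.017647)
p(Z) = -174 + Z² - 3*Z/170 (p(Z) = (Z² - 3*Z/170) - 174 = -174 + Z² - 3*Z/170)
p(436) - (114011 - 197952)*(-34781 + 217525) = (-174 + 436² - 3/170*436) - (114011 - 197952)*(-34781 + 217525) = (-174 + 190096 - 654/85) - (-83941)*182744 = 16142716/85 - 1*(-15339714104) = 16142716/85 + 15339714104 = 1303891841556/85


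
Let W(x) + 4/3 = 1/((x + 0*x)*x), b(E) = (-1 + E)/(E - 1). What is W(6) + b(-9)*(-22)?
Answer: -839/36 ≈ -23.306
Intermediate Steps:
b(E) = 1 (b(E) = (-1 + E)/(-1 + E) = 1)
W(x) = -4/3 + x**(-2) (W(x) = -4/3 + 1/((x + 0*x)*x) = -4/3 + 1/((x + 0)*x) = -4/3 + 1/(x*x) = -4/3 + x**(-2))
W(6) + b(-9)*(-22) = (-4/3 + 6**(-2)) + 1*(-22) = (-4/3 + 1/36) - 22 = -47/36 - 22 = -839/36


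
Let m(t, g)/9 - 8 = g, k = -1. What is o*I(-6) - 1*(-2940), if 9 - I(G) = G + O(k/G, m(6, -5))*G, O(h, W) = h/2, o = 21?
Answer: 6531/2 ≈ 3265.5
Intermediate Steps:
m(t, g) = 72 + 9*g
O(h, W) = h/2 (O(h, W) = h*(1/2) = h/2)
I(G) = 19/2 - G (I(G) = 9 - (G + ((-1/G)/2)*G) = 9 - (G + (-1/(2*G))*G) = 9 - (G - 1/2) = 9 - (-1/2 + G) = 9 + (1/2 - G) = 19/2 - G)
o*I(-6) - 1*(-2940) = 21*(19/2 - 1*(-6)) - 1*(-2940) = 21*(19/2 + 6) + 2940 = 21*(31/2) + 2940 = 651/2 + 2940 = 6531/2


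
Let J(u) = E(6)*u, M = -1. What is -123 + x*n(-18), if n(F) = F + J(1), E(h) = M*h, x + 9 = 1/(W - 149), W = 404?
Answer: 7897/85 ≈ 92.906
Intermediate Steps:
x = -2294/255 (x = -9 + 1/(404 - 149) = -9 + 1/255 = -2294/255 ≈ -8.9961)
E(h) = -h
J(u) = -6*u (J(u) = (-1*6)*u = -6*u)
n(F) = -6 + F (n(F) = F - 6*1 = F - 6 = -6 + F)
-123 + x*n(-18) = -123 - 2294*(-6 - 18)/255 = -123 - 2294/255*(-24) = -123 + 18352/85 = 7897/85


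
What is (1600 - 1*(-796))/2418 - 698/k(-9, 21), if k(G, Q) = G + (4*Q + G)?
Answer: -127469/13299 ≈ -9.5849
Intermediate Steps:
k(G, Q) = 2*G + 4*Q (k(G, Q) = G + (G + 4*Q) = 2*G + 4*Q)
(1600 - 1*(-796))/2418 - 698/k(-9, 21) = (1600 - 1*(-796))/2418 - 698/(2*(-9) + 4*21) = (1600 + 796)*(1/2418) - 698/(-18 + 84) = 2396*(1/2418) - 698/66 = 1198/1209 - 698*1/66 = 1198/1209 - 349/33 = -127469/13299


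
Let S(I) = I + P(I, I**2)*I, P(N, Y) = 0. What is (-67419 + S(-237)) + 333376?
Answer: 265720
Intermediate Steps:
S(I) = I (S(I) = I + 0*I = I + 0 = I)
(-67419 + S(-237)) + 333376 = (-67419 - 237) + 333376 = -67656 + 333376 = 265720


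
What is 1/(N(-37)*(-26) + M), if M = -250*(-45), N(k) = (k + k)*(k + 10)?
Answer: -1/40698 ≈ -2.4571e-5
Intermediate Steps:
N(k) = 2*k*(10 + k) (N(k) = (2*k)*(10 + k) = 2*k*(10 + k))
M = 11250
1/(N(-37)*(-26) + M) = 1/((2*(-37)*(10 - 37))*(-26) + 11250) = 1/((2*(-37)*(-27))*(-26) + 11250) = 1/(1998*(-26) + 11250) = 1/(-51948 + 11250) = 1/(-40698) = -1/40698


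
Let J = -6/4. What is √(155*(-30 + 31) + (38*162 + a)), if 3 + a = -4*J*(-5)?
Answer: √6278 ≈ 79.234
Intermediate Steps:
J = -3/2 (J = -6*¼ = -3/2 ≈ -1.5000)
a = -33 (a = -3 - 4*(-3/2)*(-5) = -3 + 6*(-5) = -3 - 30 = -33)
√(155*(-30 + 31) + (38*162 + a)) = √(155*(-30 + 31) + (38*162 - 33)) = √(155*1 + (6156 - 33)) = √(155 + 6123) = √6278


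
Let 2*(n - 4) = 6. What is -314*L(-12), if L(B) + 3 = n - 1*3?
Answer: -314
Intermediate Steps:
n = 7 (n = 4 + (½)*6 = 4 + 3 = 7)
L(B) = 1 (L(B) = -3 + (7 - 1*3) = -3 + (7 - 3) = -3 + 4 = 1)
-314*L(-12) = -314*1 = -314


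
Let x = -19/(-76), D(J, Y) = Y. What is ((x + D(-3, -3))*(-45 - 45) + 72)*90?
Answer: 28755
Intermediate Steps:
x = 1/4 (x = -19*(-1/76) = 1/4 ≈ 0.25000)
((x + D(-3, -3))*(-45 - 45) + 72)*90 = ((1/4 - 3)*(-45 - 45) + 72)*90 = (-11/4*(-90) + 72)*90 = (495/2 + 72)*90 = (639/2)*90 = 28755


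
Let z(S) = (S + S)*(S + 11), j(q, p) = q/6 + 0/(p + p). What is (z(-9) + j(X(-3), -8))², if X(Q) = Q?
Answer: 5329/4 ≈ 1332.3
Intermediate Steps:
j(q, p) = q/6 (j(q, p) = q*(⅙) + 0/((2*p)) = q/6 + 0*(1/(2*p)) = q/6 + 0 = q/6)
z(S) = 2*S*(11 + S) (z(S) = (2*S)*(11 + S) = 2*S*(11 + S))
(z(-9) + j(X(-3), -8))² = (2*(-9)*(11 - 9) + (⅙)*(-3))² = (2*(-9)*2 - ½)² = (-36 - ½)² = (-73/2)² = 5329/4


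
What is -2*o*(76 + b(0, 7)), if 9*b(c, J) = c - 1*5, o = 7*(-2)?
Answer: 19012/9 ≈ 2112.4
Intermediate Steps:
o = -14
b(c, J) = -5/9 + c/9 (b(c, J) = (c - 1*5)/9 = (c - 5)/9 = (-5 + c)/9 = -5/9 + c/9)
-2*o*(76 + b(0, 7)) = -(-28)*(76 + (-5/9 + (⅑)*0)) = -(-28)*(76 + (-5/9 + 0)) = -(-28)*(76 - 5/9) = -(-28)*679/9 = -2*(-9506/9) = 19012/9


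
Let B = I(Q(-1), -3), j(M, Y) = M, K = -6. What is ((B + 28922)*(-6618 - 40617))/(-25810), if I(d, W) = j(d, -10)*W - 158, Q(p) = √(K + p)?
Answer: 135866754/2581 - 28341*I*√7/5162 ≈ 52641.0 - 14.526*I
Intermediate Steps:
Q(p) = √(-6 + p)
I(d, W) = -158 + W*d (I(d, W) = d*W - 158 = W*d - 158 = -158 + W*d)
B = -158 - 3*I*√7 (B = -158 - 3*√(-6 - 1) = -158 - 3*I*√7 ≈ -158.0 - 7.9373*I)
((B + 28922)*(-6618 - 40617))/(-25810) = (((-158 - 3*I*√7) + 28922)*(-6618 - 40617))/(-25810) = ((28764 - 3*I*√7)*(-47235))*(-1/25810) = (-1358667540 + 141705*I*√7)*(-1/25810) = 135866754/2581 - 28341*I*√7/5162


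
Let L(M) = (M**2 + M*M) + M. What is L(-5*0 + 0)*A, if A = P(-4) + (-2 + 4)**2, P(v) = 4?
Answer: 0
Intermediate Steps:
L(M) = M + 2*M**2 (L(M) = (M**2 + M**2) + M = 2*M**2 + M = M + 2*M**2)
A = 8 (A = 4 + (-2 + 4)**2 = 4 + 2**2 = 4 + 4 = 8)
L(-5*0 + 0)*A = ((-5*0 + 0)*(1 + 2*(-5*0 + 0)))*8 = ((0 + 0)*(1 + 2*(0 + 0)))*8 = (0*(1 + 2*0))*8 = (0*(1 + 0))*8 = (0*1)*8 = 0*8 = 0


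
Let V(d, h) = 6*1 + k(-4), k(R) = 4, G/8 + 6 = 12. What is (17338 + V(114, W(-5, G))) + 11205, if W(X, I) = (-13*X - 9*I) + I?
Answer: 28553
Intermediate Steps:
G = 48 (G = -48 + 8*12 = -48 + 96 = 48)
W(X, I) = -13*X - 8*I
V(d, h) = 10 (V(d, h) = 6*1 + 4 = 6 + 4 = 10)
(17338 + V(114, W(-5, G))) + 11205 = (17338 + 10) + 11205 = 17348 + 11205 = 28553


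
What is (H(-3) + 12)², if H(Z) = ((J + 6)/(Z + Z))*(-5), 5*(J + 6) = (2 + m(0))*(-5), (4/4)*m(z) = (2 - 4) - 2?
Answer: 1681/9 ≈ 186.78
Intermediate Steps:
m(z) = -4 (m(z) = (2 - 4) - 2 = -2 - 2 = -4)
J = -4 (J = -6 + ((2 - 4)*(-5))/5 = -6 + (-2*(-5))/5 = -6 + (⅕)*10 = -6 + 2 = -4)
H(Z) = -5/Z (H(Z) = ((-4 + 6)/(Z + Z))*(-5) = (2/((2*Z)))*(-5) = (2*(1/(2*Z)))*(-5) = -5/Z)
(H(-3) + 12)² = (-5/(-3) + 12)² = (-5*(-⅓) + 12)² = (5/3 + 12)² = (41/3)² = 1681/9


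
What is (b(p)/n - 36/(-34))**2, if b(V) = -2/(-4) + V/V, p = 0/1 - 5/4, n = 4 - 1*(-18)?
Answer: 710649/559504 ≈ 1.2701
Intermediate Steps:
n = 22 (n = 4 + 18 = 22)
p = -5/4 (p = 0*1 - 5*1/4 = 0 - 5/4 = -5/4 ≈ -1.2500)
b(V) = 3/2 (b(V) = -2*(-1/4) + 1 = 1/2 + 1 = 3/2)
(b(p)/n - 36/(-34))**2 = ((3/2)/22 - 36/(-34))**2 = ((3/2)*(1/22) - 36*(-1/34))**2 = (3/44 + 18/17)**2 = (843/748)**2 = 710649/559504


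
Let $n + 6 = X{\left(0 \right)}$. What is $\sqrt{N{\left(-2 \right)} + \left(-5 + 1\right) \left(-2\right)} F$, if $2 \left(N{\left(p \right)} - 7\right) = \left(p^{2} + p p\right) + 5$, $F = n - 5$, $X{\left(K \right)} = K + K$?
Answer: $- \frac{11 \sqrt{86}}{2} \approx -51.005$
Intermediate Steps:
$X{\left(K \right)} = 2 K$
$n = -6$ ($n = -6 + 2 \cdot 0 = -6 + 0 = -6$)
$F = -11$ ($F = -6 - 5 = -11$)
$N{\left(p \right)} = \frac{19}{2} + p^{2}$ ($N{\left(p \right)} = 7 + \frac{\left(p^{2} + p p\right) + 5}{2} = 7 + \frac{\left(p^{2} + p^{2}\right) + 5}{2} = 7 + \frac{2 p^{2} + 5}{2} = 7 + \frac{5 + 2 p^{2}}{2} = 7 + \left(\frac{5}{2} + p^{2}\right) = \frac{19}{2} + p^{2}$)
$\sqrt{N{\left(-2 \right)} + \left(-5 + 1\right) \left(-2\right)} F = \sqrt{\left(\frac{19}{2} + \left(-2\right)^{2}\right) + \left(-5 + 1\right) \left(-2\right)} \left(-11\right) = \sqrt{\left(\frac{19}{2} + 4\right) - -8} \left(-11\right) = \sqrt{\frac{27}{2} + 8} \left(-11\right) = \sqrt{\frac{43}{2}} \left(-11\right) = \frac{\sqrt{86}}{2} \left(-11\right) = - \frac{11 \sqrt{86}}{2}$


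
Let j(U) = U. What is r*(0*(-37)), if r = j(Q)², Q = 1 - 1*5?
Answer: 0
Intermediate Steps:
Q = -4 (Q = 1 - 5 = -4)
r = 16 (r = (-4)² = 16)
r*(0*(-37)) = 16*(0*(-37)) = 16*0 = 0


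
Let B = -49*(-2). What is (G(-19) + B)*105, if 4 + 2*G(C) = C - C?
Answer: 10080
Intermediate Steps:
G(C) = -2 (G(C) = -2 + (C - C)/2 = -2 + (½)*0 = -2 + 0 = -2)
B = 98
(G(-19) + B)*105 = (-2 + 98)*105 = 96*105 = 10080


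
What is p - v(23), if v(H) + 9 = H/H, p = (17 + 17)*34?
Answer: 1164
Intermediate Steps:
p = 1156 (p = 34*34 = 1156)
v(H) = -8 (v(H) = -9 + H/H = -9 + 1 = -8)
p - v(23) = 1156 - 1*(-8) = 1156 + 8 = 1164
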